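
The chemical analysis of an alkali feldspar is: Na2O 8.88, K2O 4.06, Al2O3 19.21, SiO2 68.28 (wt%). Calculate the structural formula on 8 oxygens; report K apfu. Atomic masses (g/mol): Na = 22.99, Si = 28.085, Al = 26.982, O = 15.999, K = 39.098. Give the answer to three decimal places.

8.88 wt% Na2O ÷ 61.979 g/mol = 0.14327 mol, giving 0.28654 Na and 0.14327 O.
4.06 wt% K2O ÷ 94.195 g/mol = 0.04310 mol, giving 0.08620 K and 0.04310 O.
19.21 wt% Al2O3 ÷ 101.961 g/mol = 0.18841 mol, giving 0.37682 Al and 0.56523 O.
68.28 wt% SiO2 ÷ 60.083 g/mol = 1.13643 mol, giving 1.13643 Si and 2.27286 O.
Oxygen sums to 3.02446; scaling by 8/3.02446 = 2.64510 puts the formula on 8 O.
K: 0.08620 × 2.64510 = 0.228 atoms per formula unit.

0.228 K apfu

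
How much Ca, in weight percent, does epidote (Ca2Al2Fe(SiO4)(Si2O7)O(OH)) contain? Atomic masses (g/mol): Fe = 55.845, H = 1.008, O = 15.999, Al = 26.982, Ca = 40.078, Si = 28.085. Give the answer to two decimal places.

Molar mass of Ca2Al2Fe(SiO4)(Si2O7)O(OH): 2·40.078 + 2·26.982 + 1·55.845 + 3·28.085 + 13·15.999 + 1·1.008 = 483.215 g/mol.
Mass of Ca per formula unit: 2 × 40.078 = 80.156 g.
Weight fraction Ca = 80.156 / 483.215 = 0.1659.

16.59 weight percent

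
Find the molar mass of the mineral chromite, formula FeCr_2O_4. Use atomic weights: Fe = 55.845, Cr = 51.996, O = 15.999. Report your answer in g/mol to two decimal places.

223.83 g/mol

The formula mass is the sum 1*55.845 + 2*51.996 + 4*15.999.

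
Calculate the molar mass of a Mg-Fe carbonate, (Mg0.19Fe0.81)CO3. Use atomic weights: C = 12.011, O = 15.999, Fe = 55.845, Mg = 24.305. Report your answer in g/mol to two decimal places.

109.86 g/mol

The formula mass is the sum 0.19(24.305) + 0.81(55.845) + 1(12.011) + 3(15.999).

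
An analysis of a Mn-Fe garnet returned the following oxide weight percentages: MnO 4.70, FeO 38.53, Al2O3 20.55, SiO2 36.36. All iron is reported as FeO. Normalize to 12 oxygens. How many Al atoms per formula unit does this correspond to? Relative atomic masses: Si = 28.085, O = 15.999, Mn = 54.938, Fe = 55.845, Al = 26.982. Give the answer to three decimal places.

MnO: 4.70/70.937 = 0.06626 mol → 0.06626 mol Mn, 0.06626 mol O.
FeO: 38.53/71.844 = 0.53630 mol → 0.53630 mol Fe, 0.53630 mol O.
Al2O3: 20.55/101.961 = 0.20155 mol → 0.40310 mol Al, 0.60465 mol O.
SiO2: 36.36/60.083 = 0.60516 mol → 0.60516 mol Si, 1.21032 mol O.
Total oxygen = 2.41753 mol. Normalization factor = 12/2.41753 = 4.96374.
Al per 12 O = 0.40310 × 4.96374 = 2.001.

2.001 Al apfu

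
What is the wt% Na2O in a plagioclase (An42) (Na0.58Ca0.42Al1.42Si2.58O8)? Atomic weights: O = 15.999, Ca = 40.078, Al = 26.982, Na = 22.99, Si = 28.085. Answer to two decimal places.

Molar mass of Na0.58Ca0.42Al1.42Si2.58O8 = 0.58*22.99 + 0.42*40.078 + 1.42*26.982 + 2.58*28.085 + 8*15.999 = 268.933 g/mol.
Each formula unit contains 0.58 Na, equivalent to 0.58/2 = 0.2900 mol Na2O.
M(Na2O) = 2×22.99 + 1×15.999 = 61.979 g/mol.
Mass of Na2O per formula unit = 0.2900 × 61.979 = 17.974 g.
Na2O wt% = 17.974 / 268.933 × 100 = 6.68%.

6.68 wt%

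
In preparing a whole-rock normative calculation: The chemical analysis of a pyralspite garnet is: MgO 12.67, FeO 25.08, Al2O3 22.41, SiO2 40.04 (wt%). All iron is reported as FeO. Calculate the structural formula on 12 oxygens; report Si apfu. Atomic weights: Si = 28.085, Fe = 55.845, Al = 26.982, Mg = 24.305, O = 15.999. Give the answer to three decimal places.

12.67 wt% MgO ÷ 40.304 g/mol = 0.31436 mol, giving 0.31436 Mg and 0.31436 O.
25.08 wt% FeO ÷ 71.844 g/mol = 0.34909 mol, giving 0.34909 Fe and 0.34909 O.
22.41 wt% Al2O3 ÷ 101.961 g/mol = 0.21979 mol, giving 0.43958 Al and 0.65937 O.
40.04 wt% SiO2 ÷ 60.083 g/mol = 0.66641 mol, giving 0.66641 Si and 1.33282 O.
Oxygen sums to 2.65564; scaling by 12/2.65564 = 4.51868 puts the formula on 12 O.
Si: 0.66641 × 4.51868 = 3.011 atoms per formula unit.

3.011 Si apfu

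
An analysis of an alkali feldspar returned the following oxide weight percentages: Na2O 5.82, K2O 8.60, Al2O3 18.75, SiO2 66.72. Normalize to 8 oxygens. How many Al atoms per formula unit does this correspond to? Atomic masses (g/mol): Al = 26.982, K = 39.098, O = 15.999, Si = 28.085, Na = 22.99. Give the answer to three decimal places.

Na2O (M=61.979): mol = 0.09390; Na = 0.18780, O = 0.09390.
K2O (M=94.195): mol = 0.09130; K = 0.18260, O = 0.09130.
Al2O3 (M=101.961): mol = 0.18389; Al = 0.36778, O = 0.55167.
SiO2 (M=60.083): mol = 1.11046; Si = 1.11046, O = 2.22092.
ΣO = 2.95779; factor = 8/ΣO = 2.70472.
Al apfu = 0.36778 × 2.70472 = 0.995.

0.995 Al apfu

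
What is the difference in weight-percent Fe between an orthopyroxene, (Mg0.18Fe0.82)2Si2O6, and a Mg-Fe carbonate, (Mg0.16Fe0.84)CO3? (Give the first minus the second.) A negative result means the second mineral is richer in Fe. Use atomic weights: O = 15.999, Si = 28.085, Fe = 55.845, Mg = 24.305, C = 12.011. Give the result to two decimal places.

-6.06 percentage points

M((Mg0.18Fe0.82)2Si2O6) = 252.500 g/mol, so wt% Fe = 91.586/252.500 × 100 = 36.27%.
M((Mg0.16Fe0.84)CO3) = 110.807 g/mol, so wt% Fe = 46.910/110.807 × 100 = 42.33%.
36.27 − 42.33 = -6.06 pp.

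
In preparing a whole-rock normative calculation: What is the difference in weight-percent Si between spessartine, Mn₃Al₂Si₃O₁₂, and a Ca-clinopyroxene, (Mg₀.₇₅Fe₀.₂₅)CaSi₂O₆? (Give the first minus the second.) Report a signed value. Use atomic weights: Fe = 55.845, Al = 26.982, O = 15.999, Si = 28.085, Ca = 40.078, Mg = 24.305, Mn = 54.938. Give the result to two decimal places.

-8.01 percentage points

M(Mn₃Al₂Si₃O₁₂) = 495.021 g/mol, so wt% Si = 84.255/495.021 × 100 = 17.02%.
M((Mg₀.₇₅Fe₀.₂₅)CaSi₂O₆) = 224.432 g/mol, so wt% Si = 56.170/224.432 × 100 = 25.03%.
17.02 − 25.03 = -8.01 pp.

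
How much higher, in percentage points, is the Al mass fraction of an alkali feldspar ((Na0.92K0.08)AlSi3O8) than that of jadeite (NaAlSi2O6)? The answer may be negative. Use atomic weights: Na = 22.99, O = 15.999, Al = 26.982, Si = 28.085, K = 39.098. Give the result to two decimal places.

First mineral: 26.982 g Al in 263.508 g formula = 10.24 wt% Al.
Second mineral: 26.982 g Al in 202.136 g formula = 13.35 wt% Al.
10.24% − 13.35% gives a difference of -3.11 percentage points.

-3.11 percentage points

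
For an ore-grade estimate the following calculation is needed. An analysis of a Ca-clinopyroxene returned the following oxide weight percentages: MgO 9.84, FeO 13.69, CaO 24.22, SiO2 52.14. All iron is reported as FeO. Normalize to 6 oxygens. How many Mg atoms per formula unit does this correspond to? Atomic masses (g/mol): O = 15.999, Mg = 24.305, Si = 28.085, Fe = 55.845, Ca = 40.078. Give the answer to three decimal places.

9.84 wt% MgO ÷ 40.304 g/mol = 0.24414 mol, giving 0.24414 Mg and 0.24414 O.
13.69 wt% FeO ÷ 71.844 g/mol = 0.19055 mol, giving 0.19055 Fe and 0.19055 O.
24.22 wt% CaO ÷ 56.077 g/mol = 0.43191 mol, giving 0.43191 Ca and 0.43191 O.
52.14 wt% SiO2 ÷ 60.083 g/mol = 0.86780 mol, giving 0.86780 Si and 1.73560 O.
Oxygen sums to 2.60220; scaling by 6/2.60220 = 2.30574 puts the formula on 6 O.
Mg: 0.24414 × 2.30574 = 0.563 atoms per formula unit.

0.563 Mg apfu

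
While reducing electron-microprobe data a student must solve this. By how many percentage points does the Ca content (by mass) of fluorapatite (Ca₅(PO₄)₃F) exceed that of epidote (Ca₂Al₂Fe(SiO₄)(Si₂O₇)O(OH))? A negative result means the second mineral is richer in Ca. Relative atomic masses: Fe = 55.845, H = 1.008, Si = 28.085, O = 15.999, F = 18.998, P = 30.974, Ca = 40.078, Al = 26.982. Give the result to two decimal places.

Ca in Ca₅(PO₄)₃F: molar mass 504.298 g/mol; 5×40.078 = 200.390 g → 39.74 wt%.
Ca in Ca₂Al₂Fe(SiO₄)(Si₂O₇)O(OH): molar mass 483.215 g/mol; 2×40.078 = 80.156 g → 16.59 wt%.
Difference = 39.74 − 16.59 = 23.15 percentage points.

23.15 percentage points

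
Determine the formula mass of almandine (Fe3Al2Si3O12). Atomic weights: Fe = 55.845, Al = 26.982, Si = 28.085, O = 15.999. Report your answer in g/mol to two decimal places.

497.74 g/mol

M = 3×55.845 + 2×26.982 + 3×28.085 + 12×15.999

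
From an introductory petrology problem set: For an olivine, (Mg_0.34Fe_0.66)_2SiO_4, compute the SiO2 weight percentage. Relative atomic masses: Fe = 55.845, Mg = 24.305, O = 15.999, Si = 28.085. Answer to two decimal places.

Molar mass of (Mg_0.34Fe_0.66)_2SiO_4 = 0.68·24.305 + 1.32·55.845 + 1·28.085 + 4·15.999 = 182.324 g/mol.
Each formula unit contains 1 Si, equivalent to 1/1 = 1.0000 mol SiO2.
M(SiO2) = 1×28.085 + 2×15.999 = 60.083 g/mol.
Mass of SiO2 per formula unit = 1.0000 × 60.083 = 60.083 g.
SiO2 wt% = 60.083 / 182.324 × 100 = 32.95%.

32.95 wt%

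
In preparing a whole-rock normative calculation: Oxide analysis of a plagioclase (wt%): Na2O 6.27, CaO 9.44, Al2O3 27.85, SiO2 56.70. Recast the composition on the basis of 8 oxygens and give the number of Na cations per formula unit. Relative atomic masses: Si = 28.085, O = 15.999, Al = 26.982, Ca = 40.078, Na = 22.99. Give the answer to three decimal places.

0.544 Na apfu

Na2O: 6.27/61.979 = 0.10116 mol → 0.20232 mol Na, 0.10116 mol O.
CaO: 9.44/56.077 = 0.16834 mol → 0.16834 mol Ca, 0.16834 mol O.
Al2O3: 27.85/101.961 = 0.27314 mol → 0.54628 mol Al, 0.81942 mol O.
SiO2: 56.70/60.083 = 0.94369 mol → 0.94369 mol Si, 1.88738 mol O.
Total oxygen = 2.97630 mol. Normalization factor = 8/2.97630 = 2.68790.
Na per 8 O = 0.20232 × 2.68790 = 0.544.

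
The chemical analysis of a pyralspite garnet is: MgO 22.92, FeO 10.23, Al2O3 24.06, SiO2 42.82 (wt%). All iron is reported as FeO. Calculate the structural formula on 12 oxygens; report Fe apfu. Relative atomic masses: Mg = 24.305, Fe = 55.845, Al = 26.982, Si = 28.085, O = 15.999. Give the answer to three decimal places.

0.601 Fe apfu

MgO: 22.92/40.304 = 0.56868 mol → 0.56868 mol Mg, 0.56868 mol O.
FeO: 10.23/71.844 = 0.14239 mol → 0.14239 mol Fe, 0.14239 mol O.
Al2O3: 24.06/101.961 = 0.23597 mol → 0.47194 mol Al, 0.70791 mol O.
SiO2: 42.82/60.083 = 0.71268 mol → 0.71268 mol Si, 1.42536 mol O.
Total oxygen = 2.84434 mol. Normalization factor = 12/2.84434 = 4.21890.
Fe per 12 O = 0.14239 × 4.21890 = 0.601.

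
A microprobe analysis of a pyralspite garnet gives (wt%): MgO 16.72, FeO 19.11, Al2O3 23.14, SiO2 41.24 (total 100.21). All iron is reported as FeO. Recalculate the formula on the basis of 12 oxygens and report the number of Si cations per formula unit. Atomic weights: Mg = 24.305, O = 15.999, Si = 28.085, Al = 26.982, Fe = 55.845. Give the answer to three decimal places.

3.012 Si apfu

MgO (M=40.304): mol = 0.41485; Mg = 0.41485, O = 0.41485.
FeO (M=71.844): mol = 0.26599; Fe = 0.26599, O = 0.26599.
Al2O3 (M=101.961): mol = 0.22695; Al = 0.45390, O = 0.68085.
SiO2 (M=60.083): mol = 0.68638; Si = 0.68638, O = 1.37276.
ΣO = 2.73445; factor = 12/ΣO = 4.38845.
Si apfu = 0.68638 × 4.38845 = 3.012.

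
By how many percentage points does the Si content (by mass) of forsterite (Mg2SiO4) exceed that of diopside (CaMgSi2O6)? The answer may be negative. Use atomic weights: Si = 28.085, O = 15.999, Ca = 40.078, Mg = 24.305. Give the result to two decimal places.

-5.98 percentage points

M(Mg2SiO4) = 140.691 g/mol, so wt% Si = 28.085/140.691 × 100 = 19.96%.
M(CaMgSi2O6) = 216.547 g/mol, so wt% Si = 56.170/216.547 × 100 = 25.94%.
19.96 − 25.94 = -5.98 pp.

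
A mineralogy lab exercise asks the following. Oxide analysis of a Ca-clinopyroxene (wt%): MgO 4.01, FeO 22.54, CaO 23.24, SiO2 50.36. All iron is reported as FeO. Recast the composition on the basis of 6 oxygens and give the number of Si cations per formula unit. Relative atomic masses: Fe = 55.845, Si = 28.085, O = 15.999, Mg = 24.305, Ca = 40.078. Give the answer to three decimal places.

2.008 Si apfu

MgO: 4.01/40.304 = 0.09949 mol → 0.09949 mol Mg, 0.09949 mol O.
FeO: 22.54/71.844 = 0.31374 mol → 0.31374 mol Fe, 0.31374 mol O.
CaO: 23.24/56.077 = 0.41443 mol → 0.41443 mol Ca, 0.41443 mol O.
SiO2: 50.36/60.083 = 0.83817 mol → 0.83817 mol Si, 1.67634 mol O.
Total oxygen = 2.50400 mol. Normalization factor = 6/2.50400 = 2.39617.
Si per 6 O = 0.83817 × 2.39617 = 2.008.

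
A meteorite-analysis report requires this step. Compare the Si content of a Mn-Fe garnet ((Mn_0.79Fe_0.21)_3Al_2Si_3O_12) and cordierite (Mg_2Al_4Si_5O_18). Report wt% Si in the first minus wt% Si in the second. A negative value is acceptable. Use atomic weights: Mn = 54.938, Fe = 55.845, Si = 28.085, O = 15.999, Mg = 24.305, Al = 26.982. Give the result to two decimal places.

M((Mn_0.79Fe_0.21)_3Al_2Si_3O_12) = 495.592 g/mol, so wt% Si = 84.255/495.592 × 100 = 17.00%.
M(Mg_2Al_4Si_5O_18) = 584.945 g/mol, so wt% Si = 140.425/584.945 × 100 = 24.01%.
17.00 − 24.01 = -7.01 pp.

-7.01 percentage points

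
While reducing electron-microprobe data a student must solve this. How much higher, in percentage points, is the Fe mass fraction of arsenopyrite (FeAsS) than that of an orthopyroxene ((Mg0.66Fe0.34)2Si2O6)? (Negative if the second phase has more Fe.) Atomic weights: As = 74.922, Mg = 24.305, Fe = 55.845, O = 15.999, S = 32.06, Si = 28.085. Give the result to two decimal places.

Fe in FeAsS: molar mass 162.827 g/mol; 1×55.845 = 55.845 g → 34.30 wt%.
Fe in (Mg0.66Fe0.34)2Si2O6: molar mass 222.221 g/mol; 0.68×55.845 = 37.975 g → 17.09 wt%.
Difference = 34.30 − 17.09 = 17.21 percentage points.

17.21 percentage points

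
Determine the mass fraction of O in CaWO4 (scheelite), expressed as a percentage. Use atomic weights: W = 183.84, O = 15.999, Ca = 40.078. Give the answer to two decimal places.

Molar mass of CaWO4: 1·40.078 + 1·183.84 + 4·15.999 = 287.914 g/mol.
Mass of O per formula unit: 4 × 15.999 = 63.996 g.
Weight fraction O = 63.996 / 287.914 = 0.2223.

22.23 mass %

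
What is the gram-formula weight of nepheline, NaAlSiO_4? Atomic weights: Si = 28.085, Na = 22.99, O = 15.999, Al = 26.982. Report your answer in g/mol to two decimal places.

The formula mass is the sum 1×22.99 + 1×26.982 + 1×28.085 + 4×15.999.

142.05 g/mol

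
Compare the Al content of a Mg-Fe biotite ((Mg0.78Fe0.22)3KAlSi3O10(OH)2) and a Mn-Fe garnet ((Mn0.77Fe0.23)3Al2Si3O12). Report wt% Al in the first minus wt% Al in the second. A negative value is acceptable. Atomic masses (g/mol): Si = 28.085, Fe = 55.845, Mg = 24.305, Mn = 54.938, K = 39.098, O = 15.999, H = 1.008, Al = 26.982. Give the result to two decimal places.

-4.73 percentage points

M((Mg0.78Fe0.22)3KAlSi3O10(OH)2) = 438.070 g/mol, so wt% Al = 26.982/438.070 × 100 = 6.16%.
M((Mn0.77Fe0.23)3Al2Si3O12) = 495.647 g/mol, so wt% Al = 53.964/495.647 × 100 = 10.89%.
6.16 − 10.89 = -4.73 pp.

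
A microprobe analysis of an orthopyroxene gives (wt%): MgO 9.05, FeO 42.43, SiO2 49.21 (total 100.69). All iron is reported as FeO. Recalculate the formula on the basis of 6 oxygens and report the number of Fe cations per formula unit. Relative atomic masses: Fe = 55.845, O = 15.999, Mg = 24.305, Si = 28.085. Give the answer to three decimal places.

1.444 Fe apfu

MgO: 9.05/40.304 = 0.22454 mol → 0.22454 mol Mg, 0.22454 mol O.
FeO: 42.43/71.844 = 0.59059 mol → 0.59059 mol Fe, 0.59059 mol O.
SiO2: 49.21/60.083 = 0.81903 mol → 0.81903 mol Si, 1.63806 mol O.
Total oxygen = 2.45319 mol. Normalization factor = 6/2.45319 = 2.44580.
Fe per 6 O = 0.59059 × 2.44580 = 1.444.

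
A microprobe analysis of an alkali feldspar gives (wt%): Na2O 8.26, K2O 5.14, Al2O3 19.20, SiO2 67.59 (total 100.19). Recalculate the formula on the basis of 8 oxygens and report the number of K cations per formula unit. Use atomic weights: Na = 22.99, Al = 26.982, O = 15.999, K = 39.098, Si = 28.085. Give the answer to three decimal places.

8.26 wt% Na2O ÷ 61.979 g/mol = 0.13327 mol, giving 0.26654 Na and 0.13327 O.
5.14 wt% K2O ÷ 94.195 g/mol = 0.05457 mol, giving 0.10914 K and 0.05457 O.
19.20 wt% Al2O3 ÷ 101.961 g/mol = 0.18831 mol, giving 0.37662 Al and 0.56493 O.
67.59 wt% SiO2 ÷ 60.083 g/mol = 1.12494 mol, giving 1.12494 Si and 2.24988 O.
Oxygen sums to 3.00265; scaling by 8/3.00265 = 2.66431 puts the formula on 8 O.
K: 0.10914 × 2.66431 = 0.291 atoms per formula unit.

0.291 K apfu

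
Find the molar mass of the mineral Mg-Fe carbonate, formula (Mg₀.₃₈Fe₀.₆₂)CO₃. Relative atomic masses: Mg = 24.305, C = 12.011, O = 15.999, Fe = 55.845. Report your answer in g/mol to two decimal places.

103.87 g/mol

Mg: 0.38 × 24.305 = 9.2359
Fe: 0.62 × 55.845 = 34.6239
C: 1 × 12.011 = 12.0110
O: 3 × 15.999 = 47.9970
Summing the contributions gives the formula mass.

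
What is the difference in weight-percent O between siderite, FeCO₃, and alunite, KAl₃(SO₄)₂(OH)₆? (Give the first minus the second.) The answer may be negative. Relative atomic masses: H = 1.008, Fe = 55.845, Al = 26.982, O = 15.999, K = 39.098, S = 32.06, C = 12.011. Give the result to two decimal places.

-12.65 percentage points

O in FeCO₃: molar mass 115.853 g/mol; 3×15.999 = 47.997 g → 41.43 wt%.
O in KAl₃(SO₄)₂(OH)₆: molar mass 414.198 g/mol; 14×15.999 = 223.986 g → 54.08 wt%.
Difference = 41.43 − 54.08 = -12.65 percentage points.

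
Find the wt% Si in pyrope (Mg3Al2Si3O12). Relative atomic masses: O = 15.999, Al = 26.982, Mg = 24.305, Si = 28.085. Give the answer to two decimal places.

20.90 mass %

Molar mass of Mg3Al2Si3O12: 3×24.305 + 2×26.982 + 3×28.085 + 12×15.999 = 403.122 g/mol.
Mass of Si per formula unit: 3 × 28.085 = 84.255 g.
Weight fraction Si = 84.255 / 403.122 = 0.2090.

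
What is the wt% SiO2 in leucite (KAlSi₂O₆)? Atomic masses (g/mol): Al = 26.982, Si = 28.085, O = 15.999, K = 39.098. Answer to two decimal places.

Molar mass of KAlSi₂O₆ = 1·39.098 + 1·26.982 + 2·28.085 + 6·15.999 = 218.244 g/mol.
Each formula unit contains 2 Si, equivalent to 2/1 = 2.0000 mol SiO2.
M(SiO2) = 1×28.085 + 2×15.999 = 60.083 g/mol.
Mass of SiO2 per formula unit = 2.0000 × 60.083 = 120.166 g.
SiO2 wt% = 120.166 / 218.244 × 100 = 55.06%.

55.06 wt%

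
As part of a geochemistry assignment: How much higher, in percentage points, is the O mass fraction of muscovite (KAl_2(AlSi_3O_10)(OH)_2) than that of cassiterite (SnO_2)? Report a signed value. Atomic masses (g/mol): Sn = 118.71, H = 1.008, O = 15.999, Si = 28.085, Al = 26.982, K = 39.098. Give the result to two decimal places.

M(KAl_2(AlSi_3O_10)(OH)_2) = 398.303 g/mol, so wt% O = 191.988/398.303 × 100 = 48.20%.
M(SnO_2) = 150.708 g/mol, so wt% O = 31.998/150.708 × 100 = 21.23%.
48.20 − 21.23 = 26.97 pp.

26.97 percentage points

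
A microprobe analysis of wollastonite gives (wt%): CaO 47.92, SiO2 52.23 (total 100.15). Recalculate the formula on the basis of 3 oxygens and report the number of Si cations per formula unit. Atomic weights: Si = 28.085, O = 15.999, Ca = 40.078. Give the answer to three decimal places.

1.006 Si apfu

CaO (M=56.077): mol = 0.85454; Ca = 0.85454, O = 0.85454.
SiO2 (M=60.083): mol = 0.86930; Si = 0.86930, O = 1.73860.
ΣO = 2.59314; factor = 3/ΣO = 1.15690.
Si apfu = 0.86930 × 1.15690 = 1.006.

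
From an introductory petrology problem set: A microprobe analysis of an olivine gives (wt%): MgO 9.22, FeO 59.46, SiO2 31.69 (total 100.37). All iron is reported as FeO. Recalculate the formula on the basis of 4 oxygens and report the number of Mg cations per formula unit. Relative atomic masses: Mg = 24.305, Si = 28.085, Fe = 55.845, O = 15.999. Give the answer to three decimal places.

MgO (M=40.304): mol = 0.22876; Mg = 0.22876, O = 0.22876.
FeO (M=71.844): mol = 0.82763; Fe = 0.82763, O = 0.82763.
SiO2 (M=60.083): mol = 0.52744; Si = 0.52744, O = 1.05488.
ΣO = 2.11127; factor = 4/ΣO = 1.89459.
Mg apfu = 0.22876 × 1.89459 = 0.433.

0.433 Mg apfu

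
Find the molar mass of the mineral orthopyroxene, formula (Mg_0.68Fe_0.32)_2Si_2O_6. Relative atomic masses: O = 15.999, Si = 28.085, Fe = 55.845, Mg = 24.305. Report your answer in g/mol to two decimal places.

Mg: 1.36 × 24.305 = 33.0548
Fe: 0.64 × 55.845 = 35.7408
Si: 2 × 28.085 = 56.1700
O: 6 × 15.999 = 95.9940
Summing the contributions gives the formula mass.

220.96 g/mol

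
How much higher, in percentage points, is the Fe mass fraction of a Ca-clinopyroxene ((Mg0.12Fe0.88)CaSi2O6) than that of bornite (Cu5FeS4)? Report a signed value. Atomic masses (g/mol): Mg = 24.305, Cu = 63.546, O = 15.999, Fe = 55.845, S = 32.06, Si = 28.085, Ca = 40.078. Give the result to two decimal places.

8.99 percentage points

First mineral: 49.144 g Fe in 244.302 g formula = 20.12 wt% Fe.
Second mineral: 55.845 g Fe in 501.815 g formula = 11.13 wt% Fe.
20.12% − 11.13% gives a difference of 8.99 percentage points.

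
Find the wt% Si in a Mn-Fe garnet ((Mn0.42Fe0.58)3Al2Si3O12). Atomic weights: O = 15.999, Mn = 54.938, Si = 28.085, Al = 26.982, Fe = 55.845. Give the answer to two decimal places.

Formula mass = 1.26*54.938 + 1.74*55.845 + 2*26.982 + 3*28.085 + 12*15.999 = 496.599 g/mol, of which 84.255 g is Si.
So Si makes up 84.255/496.599 = 0.1697 of the mass, i.e. 16.97%.

16.97 mass %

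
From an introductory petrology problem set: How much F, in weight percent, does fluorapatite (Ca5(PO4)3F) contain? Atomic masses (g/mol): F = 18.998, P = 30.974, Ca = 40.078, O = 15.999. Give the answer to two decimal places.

Formula mass = 5·40.078 + 3·30.974 + 12·15.999 + 1·18.998 = 504.298 g/mol, of which 18.998 g is F.
So F makes up 18.998/504.298 = 0.0377 of the mass, i.e. 3.77%.

3.77 weight percent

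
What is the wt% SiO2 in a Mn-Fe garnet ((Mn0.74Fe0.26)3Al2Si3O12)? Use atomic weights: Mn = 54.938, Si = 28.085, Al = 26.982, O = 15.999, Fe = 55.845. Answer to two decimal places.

Formula mass = 495.728 g/mol.
3 Si → 3.0000 mol SiO2 per formula unit; M(SiO2) = 60.083, so SiO2 mass = 180.249 g.
180.249/495.728 × 100 = 36.36 wt%.

36.36 wt%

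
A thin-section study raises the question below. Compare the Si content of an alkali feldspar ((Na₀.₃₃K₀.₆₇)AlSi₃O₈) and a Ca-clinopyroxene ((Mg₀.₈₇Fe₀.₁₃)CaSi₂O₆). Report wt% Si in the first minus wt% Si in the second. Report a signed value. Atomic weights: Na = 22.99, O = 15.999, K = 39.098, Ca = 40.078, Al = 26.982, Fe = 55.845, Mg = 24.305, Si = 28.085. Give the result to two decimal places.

Si in (Na₀.₃₃K₀.₆₇)AlSi₃O₈: molar mass 273.011 g/mol; 3×28.085 = 84.255 g → 30.86 wt%.
Si in (Mg₀.₈₇Fe₀.₁₃)CaSi₂O₆: molar mass 220.647 g/mol; 2×28.085 = 56.170 g → 25.46 wt%.
Difference = 30.86 − 25.46 = 5.40 percentage points.

5.40 percentage points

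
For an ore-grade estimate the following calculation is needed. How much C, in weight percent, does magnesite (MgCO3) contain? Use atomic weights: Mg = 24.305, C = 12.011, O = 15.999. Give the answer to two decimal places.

14.25 weight percent

Formula mass = 1×24.305 + 1×12.011 + 3×15.999 = 84.313 g/mol, of which 12.011 g is C.
So C makes up 12.011/84.313 = 0.1425 of the mass, i.e. 14.25%.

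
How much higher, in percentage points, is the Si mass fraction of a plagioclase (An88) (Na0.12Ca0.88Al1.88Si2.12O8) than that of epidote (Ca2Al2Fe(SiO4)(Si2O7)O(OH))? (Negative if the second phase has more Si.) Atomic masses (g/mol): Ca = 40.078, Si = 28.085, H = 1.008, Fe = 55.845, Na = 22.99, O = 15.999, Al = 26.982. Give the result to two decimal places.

Si in Na0.12Ca0.88Al1.88Si2.12O8: molar mass 276.286 g/mol; 2.12×28.085 = 59.540 g → 21.55 wt%.
Si in Ca2Al2Fe(SiO4)(Si2O7)O(OH): molar mass 483.215 g/mol; 3×28.085 = 84.255 g → 17.44 wt%.
Difference = 21.55 − 17.44 = 4.11 percentage points.

4.11 percentage points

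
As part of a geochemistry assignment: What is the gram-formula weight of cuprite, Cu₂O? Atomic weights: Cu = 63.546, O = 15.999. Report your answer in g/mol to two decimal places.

The formula mass is the sum 2*63.546 + 1*15.999.

143.09 g/mol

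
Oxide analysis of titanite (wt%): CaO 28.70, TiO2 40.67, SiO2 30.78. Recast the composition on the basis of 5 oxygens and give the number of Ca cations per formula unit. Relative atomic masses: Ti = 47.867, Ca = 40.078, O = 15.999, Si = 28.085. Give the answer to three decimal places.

CaO: 28.70/56.077 = 0.51180 mol → 0.51180 mol Ca, 0.51180 mol O.
TiO2: 40.67/79.865 = 0.50923 mol → 0.50923 mol Ti, 1.01846 mol O.
SiO2: 30.78/60.083 = 0.51229 mol → 0.51229 mol Si, 1.02458 mol O.
Total oxygen = 2.55484 mol. Normalization factor = 5/2.55484 = 1.95707.
Ca per 5 O = 0.51180 × 1.95707 = 1.002.

1.002 Ca apfu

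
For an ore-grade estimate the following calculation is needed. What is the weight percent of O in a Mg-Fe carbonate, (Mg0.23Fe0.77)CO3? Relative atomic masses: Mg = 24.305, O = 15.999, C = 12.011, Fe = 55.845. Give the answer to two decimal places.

Molar mass of (Mg0.23Fe0.77)CO3: 0.23×24.305 + 0.77×55.845 + 1×12.011 + 3×15.999 = 108.599 g/mol.
Mass of O per formula unit: 3 × 15.999 = 47.997 g.
Weight fraction O = 47.997 / 108.599 = 0.4420.

44.20 mass %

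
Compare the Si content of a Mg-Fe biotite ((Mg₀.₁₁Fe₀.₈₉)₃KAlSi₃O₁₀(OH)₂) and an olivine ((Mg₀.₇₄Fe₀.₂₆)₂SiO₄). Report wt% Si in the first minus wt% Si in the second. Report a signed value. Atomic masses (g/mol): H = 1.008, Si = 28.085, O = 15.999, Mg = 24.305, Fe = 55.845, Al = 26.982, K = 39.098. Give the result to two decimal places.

M((Mg₀.₁₁Fe₀.₈₉)₃KAlSi₃O₁₀(OH)₂) = 501.466 g/mol, so wt% Si = 84.255/501.466 × 100 = 16.80%.
M((Mg₀.₇₄Fe₀.₂₆)₂SiO₄) = 157.092 g/mol, so wt% Si = 28.085/157.092 × 100 = 17.88%.
16.80 − 17.88 = -1.08 pp.

-1.08 percentage points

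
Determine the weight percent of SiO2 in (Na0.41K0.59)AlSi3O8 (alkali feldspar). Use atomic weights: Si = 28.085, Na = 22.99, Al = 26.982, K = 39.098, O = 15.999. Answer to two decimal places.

66.34 wt%

Formula mass = 271.723 g/mol.
3 Si → 3.0000 mol SiO2 per formula unit; M(SiO2) = 60.083, so SiO2 mass = 180.249 g.
180.249/271.723 × 100 = 66.34 wt%.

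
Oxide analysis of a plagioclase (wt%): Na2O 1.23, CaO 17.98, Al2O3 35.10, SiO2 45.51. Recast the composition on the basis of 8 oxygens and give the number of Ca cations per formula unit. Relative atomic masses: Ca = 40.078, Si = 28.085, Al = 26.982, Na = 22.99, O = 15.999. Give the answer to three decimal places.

Na2O (M=61.979): mol = 0.01985; Na = 0.03970, O = 0.01985.
CaO (M=56.077): mol = 0.32063; Ca = 0.32063, O = 0.32063.
Al2O3 (M=101.961): mol = 0.34425; Al = 0.68850, O = 1.03275.
SiO2 (M=60.083): mol = 0.75745; Si = 0.75745, O = 1.51490.
ΣO = 2.88813; factor = 8/ΣO = 2.76996.
Ca apfu = 0.32063 × 2.76996 = 0.888.

0.888 Ca apfu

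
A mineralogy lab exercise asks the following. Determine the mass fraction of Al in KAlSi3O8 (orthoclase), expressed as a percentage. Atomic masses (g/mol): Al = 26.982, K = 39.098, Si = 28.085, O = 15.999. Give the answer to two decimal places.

Formula mass = 1·39.098 + 1·26.982 + 3·28.085 + 8·15.999 = 278.327 g/mol, of which 26.982 g is Al.
So Al makes up 26.982/278.327 = 0.0969 of the mass, i.e. 9.69%.

9.69 mass %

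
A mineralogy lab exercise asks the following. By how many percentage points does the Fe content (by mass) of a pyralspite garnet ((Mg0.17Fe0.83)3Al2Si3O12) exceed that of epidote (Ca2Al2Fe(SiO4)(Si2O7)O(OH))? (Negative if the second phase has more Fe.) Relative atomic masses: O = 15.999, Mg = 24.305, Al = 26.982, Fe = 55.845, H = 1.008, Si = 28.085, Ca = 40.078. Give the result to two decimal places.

17.31 percentage points

Fe in (Mg0.17Fe0.83)3Al2Si3O12: molar mass 481.657 g/mol; 2.49×55.845 = 139.054 g → 28.87 wt%.
Fe in Ca2Al2Fe(SiO4)(Si2O7)O(OH): molar mass 483.215 g/mol; 1×55.845 = 55.845 g → 11.56 wt%.
Difference = 28.87 − 11.56 = 17.31 percentage points.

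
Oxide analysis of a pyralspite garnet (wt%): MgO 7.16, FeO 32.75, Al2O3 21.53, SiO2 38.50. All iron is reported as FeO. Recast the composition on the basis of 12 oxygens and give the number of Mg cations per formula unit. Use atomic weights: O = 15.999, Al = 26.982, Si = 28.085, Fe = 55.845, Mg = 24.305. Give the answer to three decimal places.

MgO: 7.16/40.304 = 0.17765 mol → 0.17765 mol Mg, 0.17765 mol O.
FeO: 32.75/71.844 = 0.45585 mol → 0.45585 mol Fe, 0.45585 mol O.
Al2O3: 21.53/101.961 = 0.21116 mol → 0.42232 mol Al, 0.63348 mol O.
SiO2: 38.50/60.083 = 0.64078 mol → 0.64078 mol Si, 1.28156 mol O.
Total oxygen = 2.54854 mol. Normalization factor = 12/2.54854 = 4.70858.
Mg per 12 O = 0.17765 × 4.70858 = 0.836.

0.836 Mg apfu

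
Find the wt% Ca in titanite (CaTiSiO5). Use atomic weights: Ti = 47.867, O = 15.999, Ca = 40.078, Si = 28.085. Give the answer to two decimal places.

Molar mass of CaTiSiO5: 1·40.078 + 1·47.867 + 1·28.085 + 5·15.999 = 196.025 g/mol.
Mass of Ca per formula unit: 1 × 40.078 = 40.078 g.
Weight fraction Ca = 40.078 / 196.025 = 0.2045.

20.45 mass %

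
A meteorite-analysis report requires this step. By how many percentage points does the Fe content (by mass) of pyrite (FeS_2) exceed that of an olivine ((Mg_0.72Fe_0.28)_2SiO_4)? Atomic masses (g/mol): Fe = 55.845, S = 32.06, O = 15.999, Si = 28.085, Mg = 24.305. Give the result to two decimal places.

First mineral: 55.845 g Fe in 119.965 g formula = 46.55 wt% Fe.
Second mineral: 31.273 g Fe in 158.353 g formula = 19.75 wt% Fe.
46.55% − 19.75% gives a difference of 26.80 percentage points.

26.80 percentage points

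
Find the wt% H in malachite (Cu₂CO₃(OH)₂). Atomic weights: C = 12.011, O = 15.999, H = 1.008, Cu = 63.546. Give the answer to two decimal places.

0.91 wt%

Molar mass of Cu₂CO₃(OH)₂: 2·63.546 + 1·12.011 + 5·15.999 + 2·1.008 = 221.114 g/mol.
Mass of H per formula unit: 2 × 1.008 = 2.016 g.
Weight fraction H = 2.016 / 221.114 = 0.0091.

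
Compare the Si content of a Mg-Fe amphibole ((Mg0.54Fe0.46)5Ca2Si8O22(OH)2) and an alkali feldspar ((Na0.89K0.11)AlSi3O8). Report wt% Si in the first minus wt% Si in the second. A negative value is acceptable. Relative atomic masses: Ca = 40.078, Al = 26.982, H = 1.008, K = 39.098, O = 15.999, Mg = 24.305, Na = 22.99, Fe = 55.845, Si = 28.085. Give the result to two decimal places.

-6.53 percentage points

Si in (Mg0.54Fe0.46)5Ca2Si8O22(OH)2: molar mass 884.895 g/mol; 8×28.085 = 224.680 g → 25.39 wt%.
Si in (Na0.89K0.11)AlSi3O8: molar mass 263.991 g/mol; 3×28.085 = 84.255 g → 31.92 wt%.
Difference = 25.39 − 31.92 = -6.53 percentage points.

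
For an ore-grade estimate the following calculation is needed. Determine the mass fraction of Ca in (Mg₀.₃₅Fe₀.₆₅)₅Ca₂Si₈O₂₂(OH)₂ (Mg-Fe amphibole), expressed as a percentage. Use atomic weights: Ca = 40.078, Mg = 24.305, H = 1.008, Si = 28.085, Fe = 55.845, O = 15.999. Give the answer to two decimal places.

8.76 mass %

M((Mg₀.₃₅Fe₀.₆₅)₅Ca₂Si₈O₂₂(OH)₂) = 914.858 g/mol.
Ca contributes 2 × 40.078 = 80.156 g per mole.
80.156/914.858 = 0.0876 → 8.76%.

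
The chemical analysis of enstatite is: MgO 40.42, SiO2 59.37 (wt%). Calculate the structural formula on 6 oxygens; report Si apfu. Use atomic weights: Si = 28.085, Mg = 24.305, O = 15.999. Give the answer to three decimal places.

1.990 Si apfu

MgO (M=40.304): mol = 1.00288; Mg = 1.00288, O = 1.00288.
SiO2 (M=60.083): mol = 0.98813; Si = 0.98813, O = 1.97626.
ΣO = 2.97914; factor = 6/ΣO = 2.01400.
Si apfu = 0.98813 × 2.01400 = 1.990.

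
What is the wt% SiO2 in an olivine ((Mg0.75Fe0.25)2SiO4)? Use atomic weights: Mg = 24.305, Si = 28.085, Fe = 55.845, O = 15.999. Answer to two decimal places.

38.40 wt%

Formula mass = 156.461 g/mol.
1 Si → 1.0000 mol SiO2 per formula unit; M(SiO2) = 60.083, so SiO2 mass = 60.083 g.
60.083/156.461 × 100 = 38.40 wt%.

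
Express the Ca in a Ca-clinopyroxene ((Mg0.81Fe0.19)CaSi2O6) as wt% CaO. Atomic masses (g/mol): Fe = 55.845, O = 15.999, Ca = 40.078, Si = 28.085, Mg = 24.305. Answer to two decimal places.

25.20 wt%

Molar mass of (Mg0.81Fe0.19)CaSi2O6 = 0.81·24.305 + 0.19·55.845 + 1·40.078 + 2·28.085 + 6·15.999 = 222.540 g/mol.
Each formula unit contains 1 Ca, equivalent to 1/1 = 1.0000 mol CaO.
M(CaO) = 1×40.078 + 1×15.999 = 56.077 g/mol.
Mass of CaO per formula unit = 1.0000 × 56.077 = 56.077 g.
CaO wt% = 56.077 / 222.540 × 100 = 25.20%.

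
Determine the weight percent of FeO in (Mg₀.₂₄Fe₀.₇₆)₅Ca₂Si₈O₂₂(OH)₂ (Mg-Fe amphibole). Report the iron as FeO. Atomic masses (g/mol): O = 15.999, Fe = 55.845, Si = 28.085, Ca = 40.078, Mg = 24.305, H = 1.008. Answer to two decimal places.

29.29 wt%

M((Mg₀.₂₄Fe₀.₇₆)₅Ca₂Si₈O₂₂(OH)₂) = 932.205 g/mol; M(FeO) = 71.844 g/mol.
Moles FeO per formula unit = 3.80 Fe ÷ 1 = 3.8000.
FeO fraction = (3.8000 × 71.844) / 932.205 = 273.007/932.205 = 0.2929.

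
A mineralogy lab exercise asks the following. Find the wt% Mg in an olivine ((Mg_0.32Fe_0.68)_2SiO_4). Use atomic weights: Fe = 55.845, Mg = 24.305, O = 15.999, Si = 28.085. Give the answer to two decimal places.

Formula mass = 0.64×24.305 + 1.36×55.845 + 1×28.085 + 4×15.999 = 183.585 g/mol, of which 15.555 g is Mg.
So Mg makes up 15.555/183.585 = 0.0847 of the mass, i.e. 8.47%.

8.47 mass %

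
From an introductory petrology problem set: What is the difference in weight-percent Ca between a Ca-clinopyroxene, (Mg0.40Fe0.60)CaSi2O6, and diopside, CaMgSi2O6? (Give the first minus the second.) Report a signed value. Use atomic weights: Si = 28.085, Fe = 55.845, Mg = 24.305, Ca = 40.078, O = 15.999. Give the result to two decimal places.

-1.49 percentage points

First mineral: 40.078 g Ca in 235.471 g formula = 17.02 wt% Ca.
Second mineral: 40.078 g Ca in 216.547 g formula = 18.51 wt% Ca.
17.02% − 18.51% gives a difference of -1.49 percentage points.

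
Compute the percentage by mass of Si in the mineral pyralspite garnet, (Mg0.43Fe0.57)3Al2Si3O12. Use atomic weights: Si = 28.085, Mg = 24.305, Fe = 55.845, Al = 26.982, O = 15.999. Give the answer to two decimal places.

Molar mass of (Mg0.43Fe0.57)3Al2Si3O12: 1.29·24.305 + 1.71·55.845 + 2·26.982 + 3·28.085 + 12·15.999 = 457.055 g/mol.
Mass of Si per formula unit: 3 × 28.085 = 84.255 g.
Weight fraction Si = 84.255 / 457.055 = 0.1843.

18.43 weight percent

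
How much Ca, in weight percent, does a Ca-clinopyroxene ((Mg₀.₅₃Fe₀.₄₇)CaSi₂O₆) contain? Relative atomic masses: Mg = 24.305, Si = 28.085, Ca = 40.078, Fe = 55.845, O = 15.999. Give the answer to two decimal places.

Molar mass of (Mg₀.₅₃Fe₀.₄₇)CaSi₂O₆: 0.53·24.305 + 0.47·55.845 + 1·40.078 + 2·28.085 + 6·15.999 = 231.371 g/mol.
Mass of Ca per formula unit: 1 × 40.078 = 40.078 g.
Weight fraction Ca = 40.078 / 231.371 = 0.1732.

17.32 weight percent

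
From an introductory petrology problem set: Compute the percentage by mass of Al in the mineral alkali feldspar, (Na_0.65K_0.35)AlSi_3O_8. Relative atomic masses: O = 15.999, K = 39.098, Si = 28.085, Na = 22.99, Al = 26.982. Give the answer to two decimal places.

10.07 mass %

Formula mass = 0.65×22.99 + 0.35×39.098 + 1×26.982 + 3×28.085 + 8×15.999 = 267.857 g/mol, of which 26.982 g is Al.
So Al makes up 26.982/267.857 = 0.1007 of the mass, i.e. 10.07%.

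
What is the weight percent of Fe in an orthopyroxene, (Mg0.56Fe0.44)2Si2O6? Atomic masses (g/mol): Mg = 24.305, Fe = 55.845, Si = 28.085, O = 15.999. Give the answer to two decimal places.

M((Mg0.56Fe0.44)2Si2O6) = 228.529 g/mol.
Fe contributes 0.88 × 55.845 = 49.144 g per mole.
49.144/228.529 = 0.2150 → 21.50%.

21.50 wt%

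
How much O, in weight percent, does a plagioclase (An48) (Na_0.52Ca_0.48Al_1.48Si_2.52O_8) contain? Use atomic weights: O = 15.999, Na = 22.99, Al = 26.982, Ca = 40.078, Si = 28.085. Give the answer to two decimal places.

47.42 weight percent

M(Na_0.52Ca_0.48Al_1.48Si_2.52O_8) = 269.892 g/mol.
O contributes 8 × 15.999 = 127.992 g per mole.
127.992/269.892 = 0.4742 → 47.42%.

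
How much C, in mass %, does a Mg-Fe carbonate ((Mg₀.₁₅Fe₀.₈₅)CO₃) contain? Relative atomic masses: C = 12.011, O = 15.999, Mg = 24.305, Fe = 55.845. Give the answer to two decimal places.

10.81 mass %

Molar mass of (Mg₀.₁₅Fe₀.₈₅)CO₃: 0.15*24.305 + 0.85*55.845 + 1*12.011 + 3*15.999 = 111.122 g/mol.
Mass of C per formula unit: 1 × 12.011 = 12.011 g.
Weight fraction C = 12.011 / 111.122 = 0.1081.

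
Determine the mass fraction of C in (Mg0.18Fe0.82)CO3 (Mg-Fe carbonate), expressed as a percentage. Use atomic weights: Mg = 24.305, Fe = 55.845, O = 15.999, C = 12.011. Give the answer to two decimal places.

Molar mass of (Mg0.18Fe0.82)CO3: 0.18·24.305 + 0.82·55.845 + 1·12.011 + 3·15.999 = 110.176 g/mol.
Mass of C per formula unit: 1 × 12.011 = 12.011 g.
Weight fraction C = 12.011 / 110.176 = 0.1090.

10.90 wt%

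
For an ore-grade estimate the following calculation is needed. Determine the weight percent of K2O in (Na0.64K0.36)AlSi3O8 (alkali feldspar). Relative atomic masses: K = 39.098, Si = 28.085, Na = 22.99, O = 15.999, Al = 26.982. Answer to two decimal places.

Molar mass of (Na0.64K0.36)AlSi3O8 = 0.64*22.99 + 0.36*39.098 + 1*26.982 + 3*28.085 + 8*15.999 = 268.018 g/mol.
Each formula unit contains 0.36 K, equivalent to 0.36/2 = 0.1800 mol K2O.
M(K2O) = 2×39.098 + 1×15.999 = 94.195 g/mol.
Mass of K2O per formula unit = 0.1800 × 94.195 = 16.955 g.
K2O wt% = 16.955 / 268.018 × 100 = 6.33%.

6.33 wt%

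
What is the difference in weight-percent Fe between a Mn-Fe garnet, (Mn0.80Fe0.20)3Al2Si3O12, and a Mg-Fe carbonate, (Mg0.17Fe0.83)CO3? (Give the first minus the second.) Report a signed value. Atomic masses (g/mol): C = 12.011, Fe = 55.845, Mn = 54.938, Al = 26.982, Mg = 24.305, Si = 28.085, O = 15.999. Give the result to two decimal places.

-35.19 percentage points

M((Mn0.80Fe0.20)3Al2Si3O12) = 495.565 g/mol, so wt% Fe = 33.507/495.565 × 100 = 6.76%.
M((Mg0.17Fe0.83)CO3) = 110.491 g/mol, so wt% Fe = 46.351/110.491 × 100 = 41.95%.
6.76 − 41.95 = -35.19 pp.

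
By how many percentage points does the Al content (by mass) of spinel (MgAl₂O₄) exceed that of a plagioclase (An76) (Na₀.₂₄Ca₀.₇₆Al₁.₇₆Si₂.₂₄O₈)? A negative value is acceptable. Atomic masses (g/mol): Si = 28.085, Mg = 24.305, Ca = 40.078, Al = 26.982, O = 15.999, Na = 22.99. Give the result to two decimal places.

First mineral: 53.964 g Al in 142.265 g formula = 37.93 wt% Al.
Second mineral: 47.488 g Al in 274.368 g formula = 17.31 wt% Al.
37.93% − 17.31% gives a difference of 20.62 percentage points.

20.62 percentage points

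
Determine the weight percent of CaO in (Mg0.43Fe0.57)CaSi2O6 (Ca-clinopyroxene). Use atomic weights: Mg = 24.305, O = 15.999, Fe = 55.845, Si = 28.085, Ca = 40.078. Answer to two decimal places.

23.91 wt%

Molar mass of (Mg0.43Fe0.57)CaSi2O6 = 0.43·24.305 + 0.57·55.845 + 1·40.078 + 2·28.085 + 6·15.999 = 234.525 g/mol.
Each formula unit contains 1 Ca, equivalent to 1/1 = 1.0000 mol CaO.
M(CaO) = 1×40.078 + 1×15.999 = 56.077 g/mol.
Mass of CaO per formula unit = 1.0000 × 56.077 = 56.077 g.
CaO wt% = 56.077 / 234.525 × 100 = 23.91%.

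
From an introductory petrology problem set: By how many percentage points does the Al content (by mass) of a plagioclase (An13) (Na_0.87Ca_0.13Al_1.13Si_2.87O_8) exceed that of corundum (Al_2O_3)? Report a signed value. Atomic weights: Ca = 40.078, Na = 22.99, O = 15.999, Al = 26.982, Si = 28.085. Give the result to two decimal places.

-41.39 percentage points

M(Na_0.87Ca_0.13Al_1.13Si_2.87O_8) = 264.297 g/mol, so wt% Al = 30.490/264.297 × 100 = 11.54%.
M(Al_2O_3) = 101.961 g/mol, so wt% Al = 53.964/101.961 × 100 = 52.93%.
11.54 − 52.93 = -41.39 pp.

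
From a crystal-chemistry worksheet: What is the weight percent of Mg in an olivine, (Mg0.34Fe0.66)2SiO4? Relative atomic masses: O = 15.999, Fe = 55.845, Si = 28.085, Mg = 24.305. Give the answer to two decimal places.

M((Mg0.34Fe0.66)2SiO4) = 182.324 g/mol.
Mg contributes 0.68 × 24.305 = 16.527 g per mole.
16.527/182.324 = 0.0906 → 9.06%.

9.06 wt%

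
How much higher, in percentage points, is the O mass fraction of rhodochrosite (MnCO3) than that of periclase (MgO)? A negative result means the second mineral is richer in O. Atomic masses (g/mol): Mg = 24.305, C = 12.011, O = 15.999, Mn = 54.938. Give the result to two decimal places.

First mineral: 47.997 g O in 114.946 g formula = 41.76 wt% O.
Second mineral: 15.999 g O in 40.304 g formula = 39.70 wt% O.
41.76% − 39.70% gives a difference of 2.06 percentage points.

2.06 percentage points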